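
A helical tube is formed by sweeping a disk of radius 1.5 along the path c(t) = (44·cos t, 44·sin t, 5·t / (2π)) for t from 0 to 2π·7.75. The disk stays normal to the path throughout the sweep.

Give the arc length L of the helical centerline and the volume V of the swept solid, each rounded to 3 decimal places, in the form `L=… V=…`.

2πR = 2π·44 = 276.460154
per-turn = √(276.460154² + 5²) = √(76430.2165 + 25) = √76455.2165 = 276.505364
L = 7.75 × 276.505364 = 2142.916573
V = π·1.5² × L = 7.068583 × 2142.916573 = 15147.384669

L=2142.917 V=15147.385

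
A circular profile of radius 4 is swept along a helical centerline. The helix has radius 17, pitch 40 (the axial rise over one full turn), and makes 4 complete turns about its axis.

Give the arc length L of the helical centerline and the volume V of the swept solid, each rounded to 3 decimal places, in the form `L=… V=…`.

2πR = 2π·17 = 106.814150
per-turn = √(106.814150² + 40²) = √(11409.2627 + 1600) = √13009.2627 = 114.058155
L = 4 × 114.058155 = 456.232619
V = π·4² × L = 50.265482 × 456.232619 = 22932.752727

L=456.233 V=22932.753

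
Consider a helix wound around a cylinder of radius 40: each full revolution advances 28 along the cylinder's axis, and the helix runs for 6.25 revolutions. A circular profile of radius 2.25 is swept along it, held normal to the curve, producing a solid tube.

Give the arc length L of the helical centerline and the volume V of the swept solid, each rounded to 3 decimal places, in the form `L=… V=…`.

2πR = 2π·40 = 251.327412
per-turn = √(251.327412² + 28²) = √(63165.4682 + 784) = √63949.4682 = 252.882321
L = 6.25 × 252.882321 = 1580.514505
V = π·2.25² × L = 15.904313 × 1580.514505 = 25136.997085

L=1580.515 V=25136.997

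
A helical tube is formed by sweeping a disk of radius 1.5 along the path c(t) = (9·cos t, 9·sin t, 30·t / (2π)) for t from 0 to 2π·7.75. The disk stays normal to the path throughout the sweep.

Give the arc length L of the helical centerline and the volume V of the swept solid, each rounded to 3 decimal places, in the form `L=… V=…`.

2πR = 2π·9 = 56.548668
per-turn = √(56.548668² + 30²) = √(3197.7518 + 900) = √4097.7518 = 64.013685
L = 7.75 × 64.013685 = 496.106056
V = π·1.5² × L = 7.068583 × 496.106056 = 3506.767069

L=496.106 V=3506.767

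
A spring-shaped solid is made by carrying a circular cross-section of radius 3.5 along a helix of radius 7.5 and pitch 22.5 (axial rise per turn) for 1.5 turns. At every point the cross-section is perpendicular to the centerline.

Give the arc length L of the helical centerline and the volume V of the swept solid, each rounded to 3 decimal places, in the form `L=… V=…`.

L=78.330 V=3014.482

2πR = 2π·7.5 = 47.123890
per-turn = √(47.123890² + 22.5²) = √(2220.6610 + 506.25) = √2726.9110 = 52.219833
L = 1.5 × 52.219833 = 78.329750
V = π·3.5² × L = 38.484510 × 78.329750 = 3014.482046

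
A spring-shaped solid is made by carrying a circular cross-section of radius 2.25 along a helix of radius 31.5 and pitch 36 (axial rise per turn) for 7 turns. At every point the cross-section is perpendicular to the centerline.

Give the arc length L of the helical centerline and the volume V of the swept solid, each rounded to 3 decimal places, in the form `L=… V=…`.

L=1408.174 V=22396.043

2πR = 2π·31.5 = 197.920337
per-turn = √(197.920337² + 36²) = √(39172.4599 + 1296) = √40468.4599 = 201.167741
L = 7 × 201.167741 = 1408.174184
V = π·2.25² × L = 15.904313 × 1408.174184 = 22396.042718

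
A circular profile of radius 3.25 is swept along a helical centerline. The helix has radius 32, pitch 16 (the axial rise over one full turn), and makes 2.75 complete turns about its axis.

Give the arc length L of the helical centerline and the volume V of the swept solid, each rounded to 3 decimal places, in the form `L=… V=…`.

2πR = 2π·32 = 201.061930
per-turn = √(201.061930² + 16²) = √(40425.8996 + 256) = √40681.8996 = 201.697545
L = 2.75 × 201.697545 = 554.668249
V = π·3.25² × L = 33.183072 × 554.668249 = 18405.596651

L=554.668 V=18405.597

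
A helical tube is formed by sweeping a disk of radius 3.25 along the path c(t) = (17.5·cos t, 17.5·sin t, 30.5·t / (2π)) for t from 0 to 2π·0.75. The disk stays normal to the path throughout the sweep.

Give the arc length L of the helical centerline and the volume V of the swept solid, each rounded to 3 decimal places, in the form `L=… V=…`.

L=85.581 V=2839.827

2πR = 2π·17.5 = 109.955743
per-turn = √(109.955743² + 30.5²) = √(12090.2654 + 930.25) = √13020.5154 = 114.107473
L = 0.75 × 114.107473 = 85.580605
V = π·3.25² × L = 33.183072 × 85.580605 = 2839.827403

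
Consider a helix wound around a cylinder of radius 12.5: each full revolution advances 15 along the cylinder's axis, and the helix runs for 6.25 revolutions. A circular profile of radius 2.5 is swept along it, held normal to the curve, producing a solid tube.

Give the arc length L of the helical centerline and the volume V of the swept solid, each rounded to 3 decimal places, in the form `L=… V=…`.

2πR = 2π·12.5 = 78.539816
per-turn = √(78.539816² + 15²) = √(6168.5028 + 225) = √6393.5028 = 79.959382
L = 6.25 × 79.959382 = 499.746137
V = π·2.5² × L = 19.634954 × 499.746137 = 9812.492449

L=499.746 V=9812.492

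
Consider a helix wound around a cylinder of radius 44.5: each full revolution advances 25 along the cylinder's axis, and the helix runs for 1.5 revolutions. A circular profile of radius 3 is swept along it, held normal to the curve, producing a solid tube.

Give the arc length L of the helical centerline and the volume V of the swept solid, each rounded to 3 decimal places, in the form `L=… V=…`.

L=421.076 V=11905.637

2πR = 2π·44.5 = 279.601746
per-turn = √(279.601746² + 25²) = √(78177.1365 + 625) = √78802.1365 = 280.717182
L = 1.5 × 280.717182 = 421.075774
V = π·3² × L = 28.274334 × 421.075774 = 11905.637010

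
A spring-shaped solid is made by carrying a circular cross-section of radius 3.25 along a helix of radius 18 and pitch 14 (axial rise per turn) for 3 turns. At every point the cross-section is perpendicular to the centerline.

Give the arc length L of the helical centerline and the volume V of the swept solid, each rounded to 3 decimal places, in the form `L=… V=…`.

2πR = 2π·18 = 113.097336
per-turn = √(113.097336² + 14²) = √(12791.0073 + 196) = √12987.0073 = 113.960552
L = 3 × 113.960552 = 341.881655
V = π·3.25² × L = 33.183072 × 341.881655 = 11344.683697

L=341.882 V=11344.684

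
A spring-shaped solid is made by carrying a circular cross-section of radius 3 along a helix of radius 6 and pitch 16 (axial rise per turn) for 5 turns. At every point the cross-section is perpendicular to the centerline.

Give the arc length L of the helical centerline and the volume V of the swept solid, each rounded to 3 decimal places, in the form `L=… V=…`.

2πR = 2π·6 = 37.699112
per-turn = √(37.699112² + 16²) = √(1421.2230 + 256) = √1677.2230 = 40.953914
L = 5 × 40.953914 = 204.769568
V = π·3² × L = 28.274334 × 204.769568 = 5789.723125

L=204.770 V=5789.723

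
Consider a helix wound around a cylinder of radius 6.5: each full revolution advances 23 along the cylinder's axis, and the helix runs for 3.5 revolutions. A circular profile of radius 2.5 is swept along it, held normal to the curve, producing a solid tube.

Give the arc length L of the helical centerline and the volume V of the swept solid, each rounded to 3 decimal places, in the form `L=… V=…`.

2πR = 2π·6.5 = 40.840704
per-turn = √(40.840704² + 23²) = √(1667.9631 + 529) = √2196.9631 = 46.871773
L = 3.5 × 46.871773 = 164.051207
V = π·2.5² × L = 19.634954 × 164.051207 = 3221.137917

L=164.051 V=3221.138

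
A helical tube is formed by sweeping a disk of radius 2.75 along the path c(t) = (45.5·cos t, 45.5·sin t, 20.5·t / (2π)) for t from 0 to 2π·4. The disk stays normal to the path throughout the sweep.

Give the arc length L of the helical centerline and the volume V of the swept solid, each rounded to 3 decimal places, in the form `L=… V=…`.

2πR = 2π·45.5 = 285.884931
per-turn = √(285.884931² + 20.5²) = √(81730.1940 + 420.25) = √82150.4440 = 286.618988
L = 4 × 286.618988 = 1146.475950
V = π·2.75² × L = 23.758294 × 1146.475950 = 27238.313200

L=1146.476 V=27238.313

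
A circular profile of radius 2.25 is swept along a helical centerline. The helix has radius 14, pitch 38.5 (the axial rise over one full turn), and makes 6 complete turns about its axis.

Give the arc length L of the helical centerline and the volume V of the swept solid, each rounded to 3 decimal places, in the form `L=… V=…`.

2πR = 2π·14 = 87.964594
per-turn = √(87.964594² + 38.5²) = √(7737.7699 + 1482.25) = √9220.0199 = 96.020934
L = 6 × 96.020934 = 576.125607
V = π·2.25² × L = 15.904313 × 576.125607 = 9162.881865

L=576.126 V=9162.882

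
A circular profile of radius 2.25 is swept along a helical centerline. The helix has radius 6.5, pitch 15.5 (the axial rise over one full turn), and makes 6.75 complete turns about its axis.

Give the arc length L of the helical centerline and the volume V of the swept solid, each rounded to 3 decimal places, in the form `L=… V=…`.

L=294.861 V=4689.560

2πR = 2π·6.5 = 40.840704
per-turn = √(40.840704² + 15.5²) = √(1667.9631 + 240.25) = √1908.2131 = 43.683099
L = 6.75 × 43.683099 = 294.860919
V = π·2.25² × L = 15.904313 × 294.860919 = 4689.560286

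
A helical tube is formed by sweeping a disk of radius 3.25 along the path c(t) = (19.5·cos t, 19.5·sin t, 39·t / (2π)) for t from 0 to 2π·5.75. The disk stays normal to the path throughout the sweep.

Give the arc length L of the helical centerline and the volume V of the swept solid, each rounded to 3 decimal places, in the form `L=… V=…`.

2πR = 2π·19.5 = 122.522113
per-turn = √(122.522113² + 39²) = √(15011.6683 + 1521) = √16532.6683 = 128.579424
L = 5.75 × 128.579424 = 739.331688
V = π·3.25² × L = 33.183072 × 739.331688 = 24533.296946

L=739.332 V=24533.297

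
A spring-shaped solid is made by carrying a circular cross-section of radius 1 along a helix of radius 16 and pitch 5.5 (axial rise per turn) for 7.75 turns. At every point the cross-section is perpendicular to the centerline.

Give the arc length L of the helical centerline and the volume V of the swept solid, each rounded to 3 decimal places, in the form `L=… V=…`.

L=780.280 V=2451.322

2πR = 2π·16 = 100.530965
per-turn = √(100.530965² + 5.5²) = √(10106.4749 + 30.25) = √10136.7249 = 100.681304
L = 7.75 × 100.681304 = 780.280103
V = π·1² × L = 3.141593 × 780.280103 = 2451.322240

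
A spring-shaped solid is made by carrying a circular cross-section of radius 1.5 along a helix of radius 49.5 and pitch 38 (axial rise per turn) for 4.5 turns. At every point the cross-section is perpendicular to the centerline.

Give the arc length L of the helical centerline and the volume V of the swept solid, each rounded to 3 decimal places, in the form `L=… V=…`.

2πR = 2π·49.5 = 311.017673
per-turn = √(311.017673² + 38²) = √(96731.9927 + 1444) = √98175.9927 = 313.330485
L = 4.5 × 313.330485 = 1409.987182
V = π·1.5² × L = 7.068583 × 1409.987182 = 9966.612087

L=1409.987 V=9966.612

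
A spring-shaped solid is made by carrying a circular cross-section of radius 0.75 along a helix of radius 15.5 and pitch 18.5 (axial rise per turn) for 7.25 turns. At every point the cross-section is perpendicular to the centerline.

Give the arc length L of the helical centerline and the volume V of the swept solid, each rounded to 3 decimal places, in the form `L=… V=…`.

L=718.699 V=1270.046

2πR = 2π·15.5 = 97.389372
per-turn = √(97.389372² + 18.5²) = √(9484.6898 + 342.25) = √9826.9398 = 99.130923
L = 7.25 × 99.130923 = 718.699189
V = π·0.75² × L = 1.767146 × 718.699189 = 1270.046303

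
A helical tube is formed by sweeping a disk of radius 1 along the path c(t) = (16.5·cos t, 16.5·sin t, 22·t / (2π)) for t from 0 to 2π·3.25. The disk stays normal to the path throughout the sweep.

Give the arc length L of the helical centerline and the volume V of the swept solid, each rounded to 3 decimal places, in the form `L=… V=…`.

L=344.439 V=1082.086

2πR = 2π·16.5 = 103.672558
per-turn = √(103.672558² + 22²) = √(10747.9992 + 484) = √11231.9992 = 105.981127
L = 3.25 × 105.981127 = 344.438661
V = π·1² × L = 3.141593 × 344.438661 = 1082.085968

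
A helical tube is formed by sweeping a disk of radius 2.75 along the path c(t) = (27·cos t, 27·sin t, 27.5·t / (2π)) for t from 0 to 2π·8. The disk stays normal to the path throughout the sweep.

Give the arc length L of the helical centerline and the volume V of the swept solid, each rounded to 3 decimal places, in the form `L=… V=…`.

L=1374.884 V=32664.891

2πR = 2π·27 = 169.646003
per-turn = √(169.646003² + 27.5²) = √(28779.7664 + 756.25) = √29536.0164 = 171.860456
L = 8 × 171.860456 = 1374.883650
V = π·2.75² × L = 23.758294 × 1374.883650 = 32664.890587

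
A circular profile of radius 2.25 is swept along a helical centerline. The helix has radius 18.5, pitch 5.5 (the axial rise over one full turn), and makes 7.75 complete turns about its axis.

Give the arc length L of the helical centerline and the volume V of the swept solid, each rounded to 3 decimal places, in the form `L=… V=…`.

L=901.860 V=14343.457

2πR = 2π·18.5 = 116.238928
per-turn = √(116.238928² + 5.5²) = √(13511.4884 + 30.25) = √13541.7384 = 116.368975
L = 7.75 × 116.368975 = 901.859559
V = π·2.25² × L = 15.904313 × 901.859559 = 14343.456536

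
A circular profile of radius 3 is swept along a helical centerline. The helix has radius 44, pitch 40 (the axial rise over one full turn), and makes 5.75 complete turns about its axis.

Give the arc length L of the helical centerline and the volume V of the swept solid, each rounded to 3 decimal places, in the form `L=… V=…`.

L=1606.199 V=45414.196

2πR = 2π·44 = 276.460154
per-turn = √(276.460154² + 40²) = √(76430.2165 + 1600) = √78030.2165 = 279.338892
L = 5.75 × 279.338892 = 1606.198628
V = π·3² × L = 28.274334 × 1606.198628 = 45414.196288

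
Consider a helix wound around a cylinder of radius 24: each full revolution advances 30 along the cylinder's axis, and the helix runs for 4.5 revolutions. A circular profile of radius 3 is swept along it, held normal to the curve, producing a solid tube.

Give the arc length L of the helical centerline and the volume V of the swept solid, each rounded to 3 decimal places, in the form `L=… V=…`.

2πR = 2π·24 = 150.796447
per-turn = √(150.796447² + 30²) = √(22739.5685 + 900) = √23639.5685 = 153.751646
L = 4.5 × 153.751646 = 691.882405
V = π·3² × L = 28.274334 × 691.882405 = 19562.514138

L=691.882 V=19562.514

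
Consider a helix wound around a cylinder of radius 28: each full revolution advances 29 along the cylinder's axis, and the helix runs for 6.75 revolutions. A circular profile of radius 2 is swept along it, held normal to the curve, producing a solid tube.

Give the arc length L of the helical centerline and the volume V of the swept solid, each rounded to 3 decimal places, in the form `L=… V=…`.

L=1203.548 V=15124.224

2πR = 2π·28 = 175.929189
per-turn = √(175.929189² + 29²) = √(30951.0794 + 841) = √31792.0794 = 178.303335
L = 6.75 × 178.303335 = 1203.547514
V = π·2² × L = 12.566371 × 1203.547514 = 15124.224109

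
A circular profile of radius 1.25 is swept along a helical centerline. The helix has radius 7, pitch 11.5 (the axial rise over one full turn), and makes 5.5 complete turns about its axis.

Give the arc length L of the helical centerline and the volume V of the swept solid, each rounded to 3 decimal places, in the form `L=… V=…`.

L=250.035 V=1227.356

2πR = 2π·7 = 43.982297
per-turn = √(43.982297² + 11.5²) = √(1934.4425 + 132.25) = √2066.6925 = 45.460889
L = 5.5 × 45.460889 = 250.034892
V = π·1.25² × L = 4.908739 × 250.034892 = 1227.355904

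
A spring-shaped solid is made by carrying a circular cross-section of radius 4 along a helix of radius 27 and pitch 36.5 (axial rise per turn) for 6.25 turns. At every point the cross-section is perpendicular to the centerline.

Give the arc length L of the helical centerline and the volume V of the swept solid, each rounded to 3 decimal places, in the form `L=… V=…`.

L=1084.551 V=54515.474

2πR = 2π·27 = 169.646003
per-turn = √(169.646003² + 36.5²) = √(28779.7664 + 1332.25) = √30112.0164 = 173.528143
L = 6.25 × 173.528143 = 1084.550894
V = π·4² × L = 50.265482 × 1084.550894 = 54515.473943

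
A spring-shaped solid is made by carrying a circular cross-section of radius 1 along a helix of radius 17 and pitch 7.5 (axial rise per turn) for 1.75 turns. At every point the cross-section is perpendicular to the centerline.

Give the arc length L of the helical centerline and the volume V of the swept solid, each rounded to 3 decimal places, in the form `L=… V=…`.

L=187.385 V=588.687

2πR = 2π·17 = 106.814150
per-turn = √(106.814150² + 7.5²) = √(11409.2627 + 56.25) = √11465.5127 = 107.077134
L = 1.75 × 107.077134 = 187.384985
V = π·1² × L = 3.141593 × 187.384985 = 588.687292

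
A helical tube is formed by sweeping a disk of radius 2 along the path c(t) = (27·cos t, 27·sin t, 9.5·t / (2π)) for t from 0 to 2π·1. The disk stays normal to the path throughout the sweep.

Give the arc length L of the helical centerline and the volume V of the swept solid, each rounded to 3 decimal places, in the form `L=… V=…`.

L=169.912 V=2135.175

2πR = 2π·27 = 169.646003
per-turn = √(169.646003² + 9.5²) = √(28779.7664 + 90.25) = √28870.0164 = 169.911790
L = 1 × 169.911790 = 169.911790
V = π·2² × L = 12.566371 × 169.911790 = 2135.174527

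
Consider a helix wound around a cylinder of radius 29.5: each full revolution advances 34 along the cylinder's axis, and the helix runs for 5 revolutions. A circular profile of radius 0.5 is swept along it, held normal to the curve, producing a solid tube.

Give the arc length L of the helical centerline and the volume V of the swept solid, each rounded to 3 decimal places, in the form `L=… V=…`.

L=942.233 V=740.028

2πR = 2π·29.5 = 185.353967
per-turn = √(185.353967² + 34²) = √(34356.0929 + 1156) = √35512.0929 = 188.446525
L = 5 × 188.446525 = 942.232627
V = π·0.5² × L = 0.785398 × 942.232627 = 740.027775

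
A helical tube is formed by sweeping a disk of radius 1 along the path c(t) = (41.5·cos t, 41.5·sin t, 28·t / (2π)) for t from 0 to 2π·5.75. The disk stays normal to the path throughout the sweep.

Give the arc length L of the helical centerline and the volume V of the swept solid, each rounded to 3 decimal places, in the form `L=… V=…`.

L=1507.945 V=4737.347

2πR = 2π·41.5 = 260.752190
per-turn = √(260.752190² + 28²) = √(67991.7047 + 784) = √68775.7047 = 262.251224
L = 5.75 × 262.251224 = 1507.944541
V = π·1² × L = 3.141593 × 1507.944541 = 4737.347491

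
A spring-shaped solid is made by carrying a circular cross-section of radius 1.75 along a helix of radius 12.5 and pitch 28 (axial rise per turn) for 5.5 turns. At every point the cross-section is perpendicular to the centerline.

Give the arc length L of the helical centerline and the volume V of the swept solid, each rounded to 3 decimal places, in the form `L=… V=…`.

L=458.599 V=4412.241

2πR = 2π·12.5 = 78.539816
per-turn = √(78.539816² + 28²) = √(6168.5028 + 784) = √6952.5028 = 83.381669
L = 5.5 × 83.381669 = 458.599180
V = π·1.75² × L = 9.621128 × 458.599180 = 4412.241186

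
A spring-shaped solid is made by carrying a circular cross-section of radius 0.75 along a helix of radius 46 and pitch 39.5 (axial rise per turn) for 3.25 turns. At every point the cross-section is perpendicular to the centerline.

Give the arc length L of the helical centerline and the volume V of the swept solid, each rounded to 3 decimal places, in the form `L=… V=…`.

L=948.068 V=1675.374

2πR = 2π·46 = 289.026524
per-turn = √(289.026524² + 39.5²) = √(83536.3317 + 1560.25) = √85096.5817 = 291.713184
L = 3.25 × 291.713184 = 948.067848
V = π·0.75² × L = 1.767146 × 948.067848 = 1675.374179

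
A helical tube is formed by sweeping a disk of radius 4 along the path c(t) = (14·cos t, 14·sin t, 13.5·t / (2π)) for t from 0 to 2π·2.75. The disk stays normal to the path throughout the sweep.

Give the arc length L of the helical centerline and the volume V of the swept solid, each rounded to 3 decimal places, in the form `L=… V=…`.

L=244.735 V=12301.716

2πR = 2π·14 = 87.964594
per-turn = √(87.964594² + 13.5²) = √(7737.7699 + 182.25) = √7920.0199 = 88.994493
L = 2.75 × 88.994493 = 244.734857
V = π·4² × L = 50.265482 × 244.734857 = 12301.715650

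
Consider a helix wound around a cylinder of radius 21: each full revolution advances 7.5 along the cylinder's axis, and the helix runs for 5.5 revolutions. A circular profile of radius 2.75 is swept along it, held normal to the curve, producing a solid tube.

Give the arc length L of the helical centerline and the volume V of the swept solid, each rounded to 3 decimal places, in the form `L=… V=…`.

2πR = 2π·21 = 131.946891
per-turn = √(131.946891² + 7.5²) = √(17409.9822 + 56.25) = √17466.2322 = 132.159873
L = 5.5 × 132.159873 = 726.879304
V = π·2.75² × L = 23.758294 × 726.879304 = 17269.412535

L=726.879 V=17269.413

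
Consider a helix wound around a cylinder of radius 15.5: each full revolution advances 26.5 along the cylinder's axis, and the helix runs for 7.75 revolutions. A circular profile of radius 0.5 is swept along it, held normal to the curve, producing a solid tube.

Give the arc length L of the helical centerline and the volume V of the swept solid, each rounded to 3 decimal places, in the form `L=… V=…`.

2πR = 2π·15.5 = 97.389372
per-turn = √(97.389372² + 26.5²) = √(9484.6898 + 702.25) = √10186.9398 = 100.930371
L = 7.75 × 100.930371 = 782.210377
V = π·0.5² × L = 0.785398 × 782.210377 = 614.346593

L=782.210 V=614.347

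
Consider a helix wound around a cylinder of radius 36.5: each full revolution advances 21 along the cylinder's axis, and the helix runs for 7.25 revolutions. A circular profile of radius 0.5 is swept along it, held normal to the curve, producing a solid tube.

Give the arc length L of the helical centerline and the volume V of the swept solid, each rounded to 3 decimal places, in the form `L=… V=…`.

L=1669.644 V=1311.335

2πR = 2π·36.5 = 229.336264
per-turn = √(229.336264² + 21²) = √(52595.1219 + 441) = √53036.1219 = 230.295727
L = 7.25 × 230.295727 = 1669.644020
V = π·0.5² × L = 0.785398 × 1669.644020 = 1311.335347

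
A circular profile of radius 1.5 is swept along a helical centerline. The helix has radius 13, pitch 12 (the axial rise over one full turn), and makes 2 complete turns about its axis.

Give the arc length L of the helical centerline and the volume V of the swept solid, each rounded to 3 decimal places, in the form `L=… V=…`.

L=165.116 V=1167.139

2πR = 2π·13 = 81.681409
per-turn = √(81.681409² + 12²) = √(6671.8526 + 144) = √6815.8526 = 82.558177
L = 2 × 82.558177 = 165.116354
V = π·1.5² × L = 7.068583 × 165.116354 = 1167.138729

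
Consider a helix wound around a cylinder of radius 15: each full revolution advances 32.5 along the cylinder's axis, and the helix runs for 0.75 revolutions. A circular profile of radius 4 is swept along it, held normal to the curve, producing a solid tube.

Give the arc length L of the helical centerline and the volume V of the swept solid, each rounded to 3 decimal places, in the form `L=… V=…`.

L=74.771 V=3758.375

2πR = 2π·15 = 94.247780
per-turn = √(94.247780² + 32.5²) = √(8882.6440 + 1056.25) = √9938.8940 = 99.694002
L = 0.75 × 99.694002 = 74.770501
V = π·4² × L = 50.265482 × 74.770501 = 3758.375318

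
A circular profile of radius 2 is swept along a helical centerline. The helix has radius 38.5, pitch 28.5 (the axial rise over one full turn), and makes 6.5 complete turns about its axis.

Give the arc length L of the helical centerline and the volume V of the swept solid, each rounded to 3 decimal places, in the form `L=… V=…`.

L=1583.242 V=19895.609

2πR = 2π·38.5 = 241.902634
per-turn = √(241.902634² + 28.5²) = √(58516.8845 + 812.25) = √59329.1345 = 243.575726
L = 6.5 × 243.575726 = 1583.242222
V = π·2² × L = 12.566371 × 1583.242222 = 19895.608529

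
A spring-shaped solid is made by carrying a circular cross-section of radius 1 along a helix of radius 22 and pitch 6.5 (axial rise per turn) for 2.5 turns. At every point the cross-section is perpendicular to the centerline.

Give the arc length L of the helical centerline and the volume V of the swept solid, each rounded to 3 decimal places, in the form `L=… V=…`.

2πR = 2π·22 = 138.230077
per-turn = √(138.230077² + 6.5²) = √(19107.5541 + 42.25) = √19149.8041 = 138.382817
L = 2.5 × 138.382817 = 345.957043
V = π·1² × L = 3.141593 × 345.957043 = 1086.856105

L=345.957 V=1086.856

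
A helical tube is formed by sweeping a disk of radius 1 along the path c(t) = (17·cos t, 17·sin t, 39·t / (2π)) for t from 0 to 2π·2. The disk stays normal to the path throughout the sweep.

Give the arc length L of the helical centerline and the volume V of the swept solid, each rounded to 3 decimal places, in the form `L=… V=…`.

L=227.423 V=714.469

2πR = 2π·17 = 106.814150
per-turn = √(106.814150² + 39²) = √(11409.2627 + 1521) = √12930.2627 = 113.711313
L = 2 × 113.711313 = 227.422626
V = π·1² × L = 3.141593 × 227.422626 = 714.469251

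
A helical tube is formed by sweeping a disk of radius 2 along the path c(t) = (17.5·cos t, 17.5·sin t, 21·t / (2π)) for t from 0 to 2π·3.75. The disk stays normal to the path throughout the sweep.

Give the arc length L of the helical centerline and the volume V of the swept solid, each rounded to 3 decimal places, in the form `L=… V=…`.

L=419.787 V=5275.196

2πR = 2π·17.5 = 109.955743
per-turn = √(109.955743² + 21²) = √(12090.2654 + 441) = √12531.2654 = 111.943135
L = 3.75 × 111.943135 = 419.786755
V = π·2² × L = 12.566371 × 419.786755 = 5275.195941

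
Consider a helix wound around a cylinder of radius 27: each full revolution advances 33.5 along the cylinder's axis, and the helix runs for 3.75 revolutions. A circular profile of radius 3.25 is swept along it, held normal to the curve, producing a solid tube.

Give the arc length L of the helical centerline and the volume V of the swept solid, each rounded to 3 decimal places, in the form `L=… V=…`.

2πR = 2π·27 = 169.646003
per-turn = √(169.646003² + 33.5²) = √(28779.7664 + 1122.25) = √29902.0164 = 172.921995
L = 3.75 × 172.921995 = 648.457482
V = π·3.25² × L = 33.183072 × 648.457482 = 21517.811579

L=648.457 V=21517.812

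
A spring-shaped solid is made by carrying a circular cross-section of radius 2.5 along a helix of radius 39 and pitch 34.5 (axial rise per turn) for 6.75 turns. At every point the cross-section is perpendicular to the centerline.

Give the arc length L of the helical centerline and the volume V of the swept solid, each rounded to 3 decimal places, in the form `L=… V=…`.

2πR = 2π·39 = 245.044227
per-turn = √(245.044227² + 34.5²) = √(60046.6732 + 1190.25) = √61236.9232 = 247.460953
L = 6.75 × 247.460953 = 1670.361432
V = π·2.5² × L = 19.634954 × 1670.361432 = 32797.470015

L=1670.361 V=32797.470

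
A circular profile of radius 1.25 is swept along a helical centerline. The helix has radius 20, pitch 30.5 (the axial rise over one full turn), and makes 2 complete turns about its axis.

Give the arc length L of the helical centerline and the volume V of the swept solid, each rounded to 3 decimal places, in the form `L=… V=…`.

2πR = 2π·20 = 125.663706
per-turn = √(125.663706² + 30.5²) = √(15791.3670 + 930.25) = √16721.6170 = 129.312092
L = 2 × 129.312092 = 258.624183
V = π·1.25² × L = 4.908739 × 258.624183 = 1269.518491

L=258.624 V=1269.518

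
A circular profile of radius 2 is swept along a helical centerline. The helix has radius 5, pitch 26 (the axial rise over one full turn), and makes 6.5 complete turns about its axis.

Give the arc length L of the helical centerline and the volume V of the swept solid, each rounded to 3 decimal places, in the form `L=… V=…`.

L=265.066 V=3330.920

2πR = 2π·5 = 31.415927
per-turn = √(31.415927² + 26²) = √(986.9604 + 676) = √1662.9604 = 40.779412
L = 6.5 × 40.779412 = 265.066178
V = π·2² × L = 12.566371 × 265.066178 = 3330.919827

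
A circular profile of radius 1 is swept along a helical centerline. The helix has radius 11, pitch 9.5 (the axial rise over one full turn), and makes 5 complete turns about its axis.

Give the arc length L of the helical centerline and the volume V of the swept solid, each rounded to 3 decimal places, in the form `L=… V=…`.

L=348.824 V=1095.864

2πR = 2π·11 = 69.115038
per-turn = √(69.115038² + 9.5²) = √(4776.8885 + 90.25) = √4867.1385 = 69.764880
L = 5 × 69.764880 = 348.824402
V = π·1² × L = 3.141593 × 348.824402 = 1095.864178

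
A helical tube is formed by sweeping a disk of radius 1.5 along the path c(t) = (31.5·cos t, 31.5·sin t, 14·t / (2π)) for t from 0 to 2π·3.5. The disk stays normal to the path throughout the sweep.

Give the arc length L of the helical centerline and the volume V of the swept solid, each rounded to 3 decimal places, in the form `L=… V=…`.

L=694.452 V=4908.792

2πR = 2π·31.5 = 197.920337
per-turn = √(197.920337² + 14²) = √(39172.4599 + 196) = √39368.4599 = 198.414868
L = 3.5 × 198.414868 = 694.452038
V = π·1.5² × L = 7.068583 × 694.452038 = 4908.792198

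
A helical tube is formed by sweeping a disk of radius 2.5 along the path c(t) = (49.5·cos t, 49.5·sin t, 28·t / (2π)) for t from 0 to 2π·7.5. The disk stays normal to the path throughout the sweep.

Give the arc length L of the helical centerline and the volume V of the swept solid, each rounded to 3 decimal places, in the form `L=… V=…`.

L=2342.066 V=45986.364

2πR = 2π·49.5 = 311.017673
per-turn = √(311.017673² + 28²) = √(96731.9927 + 784) = √97515.9927 = 312.275508
L = 7.5 × 312.275508 = 2342.066308
V = π·2.5² × L = 19.634954 × 2342.066308 = 45986.364423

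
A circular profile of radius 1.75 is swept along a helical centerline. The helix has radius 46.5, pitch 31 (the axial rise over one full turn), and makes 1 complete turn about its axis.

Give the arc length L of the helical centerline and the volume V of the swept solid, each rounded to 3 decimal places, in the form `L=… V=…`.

L=293.808 V=2826.765

2πR = 2π·46.5 = 292.168117
per-turn = √(292.168117² + 31²) = √(85362.2085 + 961) = √86323.2085 = 293.808115
L = 1 × 293.808115 = 293.808115
V = π·1.75² × L = 9.621128 × 293.808115 = 2826.765336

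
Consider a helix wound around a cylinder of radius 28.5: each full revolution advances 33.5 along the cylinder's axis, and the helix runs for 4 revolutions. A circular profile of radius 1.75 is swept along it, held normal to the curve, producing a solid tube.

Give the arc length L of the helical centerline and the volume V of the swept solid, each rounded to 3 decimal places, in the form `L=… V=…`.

L=728.709 V=7011.007

2πR = 2π·28.5 = 179.070781
per-turn = √(179.070781² + 33.5²) = √(32066.3447 + 1122.25) = √33188.5947 = 182.177372
L = 4 × 182.177372 = 728.709486
V = π·1.75² × L = 9.621128 × 728.709486 = 7011.006878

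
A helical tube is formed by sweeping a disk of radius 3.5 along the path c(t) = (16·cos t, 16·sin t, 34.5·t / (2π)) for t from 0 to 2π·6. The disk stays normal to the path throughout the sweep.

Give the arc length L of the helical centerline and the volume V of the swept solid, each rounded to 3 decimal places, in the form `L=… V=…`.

L=637.716 V=24542.200

2πR = 2π·16 = 100.530965
per-turn = √(100.530965² + 34.5²) = √(10106.4749 + 1190.25) = √11296.7249 = 106.286052
L = 6 × 106.286052 = 637.716314
V = π·3.5² × L = 38.484510 × 637.716314 = 24542.199852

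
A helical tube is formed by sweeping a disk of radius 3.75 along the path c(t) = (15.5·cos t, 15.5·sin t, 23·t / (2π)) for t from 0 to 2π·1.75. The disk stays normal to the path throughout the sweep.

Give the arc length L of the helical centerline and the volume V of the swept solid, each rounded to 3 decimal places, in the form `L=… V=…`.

L=175.120 V=7736.553

2πR = 2π·15.5 = 97.389372
per-turn = √(97.389372² + 23²) = √(9484.6898 + 529) = √10013.6898 = 100.068426
L = 1.75 × 100.068426 = 175.119745
V = π·3.75² × L = 44.178647 × 175.119745 = 7736.553345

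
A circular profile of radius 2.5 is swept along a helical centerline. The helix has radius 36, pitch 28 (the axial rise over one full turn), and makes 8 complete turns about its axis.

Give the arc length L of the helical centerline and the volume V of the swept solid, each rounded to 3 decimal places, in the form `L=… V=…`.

L=1823.369 V=35801.763

2πR = 2π·36 = 226.194671
per-turn = √(226.194671² + 28²) = √(51164.0292 + 784) = √51948.0292 = 227.921103
L = 8 × 227.921103 = 1823.368824
V = π·2.5² × L = 19.634954 × 1823.368824 = 35801.763147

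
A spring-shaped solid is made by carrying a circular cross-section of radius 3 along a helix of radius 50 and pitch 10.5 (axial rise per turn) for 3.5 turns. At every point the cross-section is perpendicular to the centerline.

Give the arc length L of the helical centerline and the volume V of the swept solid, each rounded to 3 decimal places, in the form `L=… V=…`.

L=1100.171 V=31106.613

2πR = 2π·50 = 314.159265
per-turn = √(314.159265² + 10.5²) = √(98696.0440 + 110.25) = √98806.2940 = 314.334685
L = 3.5 × 314.334685 = 1100.171396
V = π·3² × L = 28.274334 × 1100.171396 = 31106.613392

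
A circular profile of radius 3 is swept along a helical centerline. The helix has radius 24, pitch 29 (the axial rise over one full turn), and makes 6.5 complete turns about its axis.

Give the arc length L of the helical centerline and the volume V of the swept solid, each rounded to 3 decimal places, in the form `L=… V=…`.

L=998.138 V=28221.681

2πR = 2π·24 = 150.796447
per-turn = √(150.796447² + 29²) = √(22739.5685 + 841) = √23580.5685 = 153.559658
L = 6.5 × 153.559658 = 998.137776
V = π·3² × L = 28.274334 × 998.137776 = 28221.680753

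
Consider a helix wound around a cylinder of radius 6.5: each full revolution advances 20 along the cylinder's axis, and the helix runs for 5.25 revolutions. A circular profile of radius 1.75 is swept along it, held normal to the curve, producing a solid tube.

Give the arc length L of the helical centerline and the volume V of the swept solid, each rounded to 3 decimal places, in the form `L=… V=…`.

L=238.743 V=2296.977

2πR = 2π·6.5 = 40.840704
per-turn = √(40.840704² + 20²) = √(1667.9631 + 400) = √2067.9631 = 45.474863
L = 5.25 × 45.474863 = 238.743030
V = π·1.75² × L = 9.621128 × 238.743030 = 2296.977127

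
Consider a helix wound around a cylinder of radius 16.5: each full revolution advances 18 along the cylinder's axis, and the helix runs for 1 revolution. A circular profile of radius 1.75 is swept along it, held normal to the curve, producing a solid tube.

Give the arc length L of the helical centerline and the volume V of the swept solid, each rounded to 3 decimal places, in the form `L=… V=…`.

2πR = 2π·16.5 = 103.672558
per-turn = √(103.672558² + 18²) = √(10747.9992 + 324) = √11071.9992 = 105.223568
L = 1 × 105.223568 = 105.223568
V = π·1.75² × L = 9.621128 × 105.223568 = 1012.369361

L=105.224 V=1012.369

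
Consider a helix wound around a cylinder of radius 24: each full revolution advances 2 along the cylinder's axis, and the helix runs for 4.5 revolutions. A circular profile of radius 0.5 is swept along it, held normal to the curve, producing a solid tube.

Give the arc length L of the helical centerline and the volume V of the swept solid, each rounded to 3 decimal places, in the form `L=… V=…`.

L=678.644 V=533.006

2πR = 2π·24 = 150.796447
per-turn = √(150.796447² + 2²) = √(22739.5685 + 4) = √22743.5685 = 150.809710
L = 4.5 × 150.809710 = 678.643694
V = π·0.5² × L = 0.785398 × 678.643694 = 533.005511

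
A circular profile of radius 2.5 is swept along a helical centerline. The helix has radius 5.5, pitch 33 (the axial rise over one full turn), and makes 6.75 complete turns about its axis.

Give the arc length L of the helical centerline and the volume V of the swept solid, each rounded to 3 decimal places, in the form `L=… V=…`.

2πR = 2π·5.5 = 34.557519
per-turn = √(34.557519² + 33²) = √(1194.2221 + 1089) = √2283.2221 = 47.783074
L = 6.75 × 47.783074 = 322.535747
V = π·2.5² × L = 19.634954 × 322.535747 = 6332.974593

L=322.536 V=6332.975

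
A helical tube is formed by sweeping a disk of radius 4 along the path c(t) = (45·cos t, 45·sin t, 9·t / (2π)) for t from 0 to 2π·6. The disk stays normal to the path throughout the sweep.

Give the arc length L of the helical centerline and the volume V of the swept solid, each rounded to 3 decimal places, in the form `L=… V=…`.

2πR = 2π·45 = 282.743339
per-turn = √(282.743339² + 9²) = √(79943.7956 + 81) = √80024.7956 = 282.886542
L = 6 × 282.886542 = 1697.319252
V = π·4² × L = 50.265482 × 1697.319252 = 85316.571088

L=1697.319 V=85316.571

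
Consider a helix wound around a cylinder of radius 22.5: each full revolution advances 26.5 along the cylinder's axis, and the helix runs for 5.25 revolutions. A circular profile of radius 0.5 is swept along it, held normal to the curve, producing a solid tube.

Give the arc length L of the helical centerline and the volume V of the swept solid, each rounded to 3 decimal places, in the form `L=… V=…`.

L=755.128 V=593.076

2πR = 2π·22.5 = 141.371669
per-turn = √(141.371669² + 26.5²) = √(19985.9489 + 702.25) = √20688.1989 = 143.833928
L = 5.25 × 143.833928 = 755.128123
V = π·0.5² × L = 0.785398 × 755.128123 = 593.076241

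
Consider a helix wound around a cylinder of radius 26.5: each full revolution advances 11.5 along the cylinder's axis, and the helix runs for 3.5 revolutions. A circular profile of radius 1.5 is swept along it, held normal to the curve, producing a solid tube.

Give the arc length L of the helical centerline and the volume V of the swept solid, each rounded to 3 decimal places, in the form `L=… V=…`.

2πR = 2π·26.5 = 166.504411
per-turn = √(166.504411² + 11.5²) = √(27723.7188 + 132.25) = √27855.9688 = 166.901075
L = 3.5 × 166.901075 = 584.153762
V = π·1.5² × L = 7.068583 × 584.153762 = 4129.139624

L=584.154 V=4129.140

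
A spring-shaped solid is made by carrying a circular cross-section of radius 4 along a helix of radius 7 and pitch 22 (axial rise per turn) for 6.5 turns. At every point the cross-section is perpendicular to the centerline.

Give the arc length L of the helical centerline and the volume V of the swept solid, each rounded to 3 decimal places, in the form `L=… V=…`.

L=319.655 V=16067.603

2πR = 2π·7 = 43.982297
per-turn = √(43.982297² + 22²) = √(1934.4425 + 484) = √2418.4425 = 49.177662
L = 6.5 × 49.177662 = 319.654805
V = π·4² × L = 50.265482 × 319.654805 = 16067.602968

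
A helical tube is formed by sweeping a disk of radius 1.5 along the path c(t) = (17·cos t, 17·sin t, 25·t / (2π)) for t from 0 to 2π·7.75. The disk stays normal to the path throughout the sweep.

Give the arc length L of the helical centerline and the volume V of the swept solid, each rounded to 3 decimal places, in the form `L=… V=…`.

L=850.181 V=6009.576

2πR = 2π·17 = 106.814150
per-turn = √(106.814150² + 25²) = √(11409.2627 + 625) = √12034.2627 = 109.700787
L = 7.75 × 109.700787 = 850.181100
V = π·1.5² × L = 7.068583 × 850.181100 = 6009.576070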